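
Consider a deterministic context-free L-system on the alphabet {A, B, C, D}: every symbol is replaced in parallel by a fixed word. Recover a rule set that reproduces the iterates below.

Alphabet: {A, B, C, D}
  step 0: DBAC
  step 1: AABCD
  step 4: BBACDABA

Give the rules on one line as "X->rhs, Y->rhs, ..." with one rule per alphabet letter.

A->B, B->A, C->CD, D->A

  step 0 ⇒ step 1: DBAC ⇒ A·A·B·CD
    A ↦ B
    B ↦ A
    C ↦ CD
    D ↦ A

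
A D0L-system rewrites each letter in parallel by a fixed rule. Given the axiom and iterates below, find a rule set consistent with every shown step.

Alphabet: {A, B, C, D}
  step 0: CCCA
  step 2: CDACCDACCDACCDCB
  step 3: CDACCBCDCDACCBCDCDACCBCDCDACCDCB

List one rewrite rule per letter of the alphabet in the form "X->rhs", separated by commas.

  step 2 ⇒ step 3: CDACCDACCDACCDCB ⇒ CD·AC·CB·CD·CD·AC·CB·CD·CD·AC·CB·CD·CD·AC·CD·CB
    A ↦ CB
    B ↦ CB
    C ↦ CD
    D ↦ AC

A->CB, B->CB, C->CD, D->AC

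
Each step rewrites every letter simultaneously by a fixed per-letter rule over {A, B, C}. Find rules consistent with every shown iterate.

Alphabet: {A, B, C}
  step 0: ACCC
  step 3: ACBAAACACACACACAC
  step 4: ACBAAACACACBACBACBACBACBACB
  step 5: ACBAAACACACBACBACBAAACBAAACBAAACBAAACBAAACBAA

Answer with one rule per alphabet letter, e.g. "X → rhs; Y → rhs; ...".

A->AC, B->AA, C->B

  step 4 ⇒ step 5: ACBAAACACACBACBACBACBACBACB ⇒ AC·B·AA·AC·AC·AC·B·AC·B·AC·B·AA·AC·B·AA·AC·B·AA·AC·B·AA·AC·B·AA·AC·B·AA
    A ↦ AC
    B ↦ AA
    C ↦ B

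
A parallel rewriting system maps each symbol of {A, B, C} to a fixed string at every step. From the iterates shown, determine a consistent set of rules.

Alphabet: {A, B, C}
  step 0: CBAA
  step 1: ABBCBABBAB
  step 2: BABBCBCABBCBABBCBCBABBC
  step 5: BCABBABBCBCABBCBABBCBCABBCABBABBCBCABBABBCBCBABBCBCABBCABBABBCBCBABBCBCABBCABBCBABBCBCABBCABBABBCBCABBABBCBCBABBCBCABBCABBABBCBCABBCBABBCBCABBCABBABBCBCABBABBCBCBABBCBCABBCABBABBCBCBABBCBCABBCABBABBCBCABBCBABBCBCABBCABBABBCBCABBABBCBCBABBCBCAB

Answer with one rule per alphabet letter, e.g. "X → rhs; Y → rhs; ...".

A->BAB, B->BC, C->AB

  step 1 ⇒ step 2: ABBCBABBAB ⇒ BAB·BC·BC·AB·BC·BAB·BC·BC·BAB·BC
    A ↦ BAB
    B ↦ BC
    C ↦ AB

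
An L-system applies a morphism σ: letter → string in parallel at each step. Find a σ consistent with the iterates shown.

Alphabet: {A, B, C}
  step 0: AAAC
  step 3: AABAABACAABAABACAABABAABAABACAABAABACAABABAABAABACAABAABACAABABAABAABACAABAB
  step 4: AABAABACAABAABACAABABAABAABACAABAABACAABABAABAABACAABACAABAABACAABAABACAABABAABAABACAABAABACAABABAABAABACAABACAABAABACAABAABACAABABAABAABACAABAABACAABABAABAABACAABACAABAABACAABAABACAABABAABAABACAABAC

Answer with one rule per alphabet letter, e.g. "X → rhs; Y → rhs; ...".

A->AAB, B->AC, C->AB

  step 3 ⇒ step 4: AABAABACAABAABACAABABAABAABACAABAABACAABABAABAABACAABAABACAABABAABAABACAABAB ⇒ AAB·AAB·AC·AAB·AAB·AC·AAB·AB·AAB·AAB·AC·AAB·AAB·AC·AAB·AB·AAB·AAB·AC·AAB·AC·AAB·AAB·AC·AAB·AAB·AC·AAB·AB·AAB·AAB·AC·AAB·AAB·AC·AAB·AB·AAB·AAB·AC·AAB·AC·AAB·AAB·AC·AAB·AAB·AC·AAB·AB·AAB·AAB·AC·AAB·AAB·AC·AAB·AB·AAB·AAB·AC·AAB·AC·AAB·AAB·AC·AAB·AAB·AC·AAB·AB·AAB·AAB·AC·AAB·AC
    A ↦ AAB
    B ↦ AC
    C ↦ AB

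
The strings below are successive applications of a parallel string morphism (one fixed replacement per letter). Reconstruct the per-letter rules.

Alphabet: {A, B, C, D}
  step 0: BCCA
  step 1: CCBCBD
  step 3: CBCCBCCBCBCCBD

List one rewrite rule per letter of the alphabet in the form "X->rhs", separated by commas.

A->D, B->C, C->CB, D->A

  step 0 ⇒ step 1: BCCA ⇒ C·CB·CB·D
    A ↦ D
    B ↦ C
    C ↦ CB
    D ↦ A  (constrained at step 1)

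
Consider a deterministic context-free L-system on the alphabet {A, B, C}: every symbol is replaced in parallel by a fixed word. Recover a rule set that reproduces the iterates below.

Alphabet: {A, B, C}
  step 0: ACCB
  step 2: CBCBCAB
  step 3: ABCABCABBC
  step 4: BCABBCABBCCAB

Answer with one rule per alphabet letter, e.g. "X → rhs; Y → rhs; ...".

  step 3 ⇒ step 4: ABCABCABBC ⇒ B·C·AB·B·C·AB·B·C·C·AB
    A ↦ B
    B ↦ C
    C ↦ AB

A->B, B->C, C->AB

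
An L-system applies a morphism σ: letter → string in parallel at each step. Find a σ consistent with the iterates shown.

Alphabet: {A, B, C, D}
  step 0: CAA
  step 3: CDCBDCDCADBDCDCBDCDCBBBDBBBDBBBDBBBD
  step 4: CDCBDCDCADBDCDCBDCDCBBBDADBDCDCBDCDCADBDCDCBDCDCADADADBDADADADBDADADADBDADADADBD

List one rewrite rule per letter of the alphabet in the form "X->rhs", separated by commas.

  step 3 ⇒ step 4: CDCBDCDCADBDCDCBDCDCBBBDBBBDBBBDBBBD ⇒ CDC·BD·CDC·AD·BD·CDC·BD·CDC·BB·BD·AD·BD·CDC·BD·CDC·AD·BD·CDC·BD·CDC·AD·AD·AD·BD·AD·AD·AD·BD·AD·AD·AD·BD·AD·AD·AD·BD
    A ↦ BB
    B ↦ AD
    C ↦ CDC
    D ↦ BD

A->BB, B->AD, C->CDC, D->BD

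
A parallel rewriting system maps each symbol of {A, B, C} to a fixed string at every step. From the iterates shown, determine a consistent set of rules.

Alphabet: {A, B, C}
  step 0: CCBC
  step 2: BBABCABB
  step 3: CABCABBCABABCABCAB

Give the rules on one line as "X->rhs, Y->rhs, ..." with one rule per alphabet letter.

  step 2 ⇒ step 3: BBABCABB ⇒ CAB·CAB·B·CAB·A·B·CAB·CAB
    A ↦ B
    B ↦ CAB
    C ↦ A

A->B, B->CAB, C->A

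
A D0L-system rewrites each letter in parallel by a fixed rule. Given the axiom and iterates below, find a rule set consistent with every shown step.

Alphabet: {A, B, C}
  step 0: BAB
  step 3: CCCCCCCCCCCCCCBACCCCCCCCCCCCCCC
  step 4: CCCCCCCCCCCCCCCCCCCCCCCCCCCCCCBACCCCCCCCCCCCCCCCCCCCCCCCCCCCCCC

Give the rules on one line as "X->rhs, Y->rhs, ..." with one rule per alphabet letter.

A->BAC, B->CC, C->CC

  step 3 ⇒ step 4: CCCCCCCCCCCCCCBACCCCCCCCCCCCCCC ⇒ CC·CC·CC·CC·CC·CC·CC·CC·CC·CC·CC·CC·CC·CC·CC·BAC·CC·CC·CC·CC·CC·CC·CC·CC·CC·CC·CC·CC·CC·CC·CC
    A ↦ BAC
    B ↦ CC
    C ↦ CC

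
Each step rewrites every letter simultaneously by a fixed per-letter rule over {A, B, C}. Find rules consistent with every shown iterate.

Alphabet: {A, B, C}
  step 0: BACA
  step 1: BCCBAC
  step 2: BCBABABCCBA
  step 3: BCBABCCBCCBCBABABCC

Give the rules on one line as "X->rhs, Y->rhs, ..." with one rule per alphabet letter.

A->C, B->BC, C->BA

  step 2 ⇒ step 3: BCBABABCCBA ⇒ BC·BA·BC·C·BC·C·BC·BA·BA·BC·C
    A ↦ C
    B ↦ BC
    C ↦ BA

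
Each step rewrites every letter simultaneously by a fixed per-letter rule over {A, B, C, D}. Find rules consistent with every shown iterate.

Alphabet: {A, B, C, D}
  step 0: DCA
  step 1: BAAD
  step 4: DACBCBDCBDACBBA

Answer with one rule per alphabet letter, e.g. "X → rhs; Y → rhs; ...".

  step 0 ⇒ step 1: DCA ⇒ BA·A·D
    A ↦ D
    C ↦ A
    D ↦ BA
    B ↦ CB  (constrained at step 1)

A->D, B->CB, C->A, D->BA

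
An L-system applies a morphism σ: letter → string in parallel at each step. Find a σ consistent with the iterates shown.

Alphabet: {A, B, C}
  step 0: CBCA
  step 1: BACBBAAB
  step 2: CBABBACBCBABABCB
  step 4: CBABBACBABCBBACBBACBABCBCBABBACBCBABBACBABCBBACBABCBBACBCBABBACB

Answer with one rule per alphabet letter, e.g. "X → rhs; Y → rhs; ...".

A->AB, B->CB, C->BA

  step 1 ⇒ step 2: BACBBAAB ⇒ CB·AB·BA·CB·CB·AB·AB·CB
    A ↦ AB
    B ↦ CB
    C ↦ BA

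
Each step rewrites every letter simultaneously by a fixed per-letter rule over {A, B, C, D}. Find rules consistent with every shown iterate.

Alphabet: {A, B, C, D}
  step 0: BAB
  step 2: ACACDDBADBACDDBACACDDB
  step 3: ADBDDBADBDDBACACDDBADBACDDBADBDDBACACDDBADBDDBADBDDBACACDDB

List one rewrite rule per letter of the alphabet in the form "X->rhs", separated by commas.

A->ADB, B->DDB, C->DDB, D->AC

  step 2 ⇒ step 3: ACACDDBADBACDDBACACDDB ⇒ ADB·DDB·ADB·DDB·AC·AC·DDB·ADB·AC·DDB·ADB·DDB·AC·AC·DDB·ADB·DDB·ADB·DDB·AC·AC·DDB
    A ↦ ADB
    B ↦ DDB
    C ↦ DDB
    D ↦ AC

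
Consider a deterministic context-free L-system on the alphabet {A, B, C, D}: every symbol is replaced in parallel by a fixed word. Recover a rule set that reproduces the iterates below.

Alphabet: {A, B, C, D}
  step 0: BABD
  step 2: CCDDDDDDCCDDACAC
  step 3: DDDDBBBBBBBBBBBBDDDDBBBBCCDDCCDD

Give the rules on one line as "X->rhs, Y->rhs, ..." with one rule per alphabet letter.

A->CC, B->AC, C->DD, D->BB

  step 2 ⇒ step 3: CCDDDDDDCCDDACAC ⇒ DD·DD·BB·BB·BB·BB·BB·BB·DD·DD·BB·BB·CC·DD·CC·DD
    A ↦ CC
    C ↦ DD
    D ↦ BB
    B ↦ AC  (constrained at step 0)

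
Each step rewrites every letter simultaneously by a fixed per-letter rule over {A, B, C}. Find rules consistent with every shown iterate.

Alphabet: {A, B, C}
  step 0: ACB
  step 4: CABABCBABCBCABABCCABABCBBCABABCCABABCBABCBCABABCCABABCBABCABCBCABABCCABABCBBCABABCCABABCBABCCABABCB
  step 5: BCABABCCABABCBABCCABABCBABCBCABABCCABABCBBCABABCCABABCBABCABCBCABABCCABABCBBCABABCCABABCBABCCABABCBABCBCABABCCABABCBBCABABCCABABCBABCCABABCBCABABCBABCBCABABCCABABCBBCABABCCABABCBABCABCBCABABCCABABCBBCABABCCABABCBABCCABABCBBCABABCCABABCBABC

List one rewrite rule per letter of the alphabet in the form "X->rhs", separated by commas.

  step 4 ⇒ step 5: CABABCBABCBCABABCCABABCBBCABABCCABABCBABCBCABABCCABABCBABCABCBCABABCCABABCBBCABABCCABABCBABCCABABCB ⇒ B·CAB·ABC·CAB·ABC·B·ABC·CAB·ABC·B·ABC·B·CAB·ABC·CAB·ABC·B·B·CAB·ABC·CAB·ABC·B·ABC·ABC·B·CAB·ABC·CAB·ABC·B·B·CAB·ABC·CAB·ABC·B·ABC·CAB·ABC·B·ABC·B·CAB·ABC·CAB·ABC·B·B·CAB·ABC·CAB·ABC·B·ABC·CAB·ABC·B·CAB·ABC·B·ABC·B·CAB·ABC·CAB·ABC·B·B·CAB·ABC·CAB·ABC·B·ABC·ABC·B·CAB·ABC·CAB·ABC·B·B·CAB·ABC·CAB·ABC·B·ABC·CAB·ABC·B·B·CAB·ABC·CAB·ABC·B·ABC
    A ↦ CAB
    B ↦ ABC
    C ↦ B

A->CAB, B->ABC, C->B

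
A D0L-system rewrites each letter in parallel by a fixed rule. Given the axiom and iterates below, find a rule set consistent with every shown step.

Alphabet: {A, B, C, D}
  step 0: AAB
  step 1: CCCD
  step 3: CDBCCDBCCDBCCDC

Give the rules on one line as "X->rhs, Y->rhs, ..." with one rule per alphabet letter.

A->C, B->CD, C->BC, D->BA

  step 0 ⇒ step 1: AAB ⇒ C·C·CD
    A ↦ C
    B ↦ CD
    C ↦ BC  (constrained at step 1)
    D ↦ BA  (constrained at step 1)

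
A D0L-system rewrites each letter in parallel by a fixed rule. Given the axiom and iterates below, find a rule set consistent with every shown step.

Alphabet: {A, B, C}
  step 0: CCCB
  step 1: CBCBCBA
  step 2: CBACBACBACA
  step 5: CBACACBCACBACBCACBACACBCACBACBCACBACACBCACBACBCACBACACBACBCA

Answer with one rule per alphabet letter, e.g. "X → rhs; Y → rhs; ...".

  step 1 ⇒ step 2: CBCBCBA ⇒ CB·A·CB·A·CB·A·CA
    A ↦ CA
    B ↦ A
    C ↦ CB

A->CA, B->A, C->CB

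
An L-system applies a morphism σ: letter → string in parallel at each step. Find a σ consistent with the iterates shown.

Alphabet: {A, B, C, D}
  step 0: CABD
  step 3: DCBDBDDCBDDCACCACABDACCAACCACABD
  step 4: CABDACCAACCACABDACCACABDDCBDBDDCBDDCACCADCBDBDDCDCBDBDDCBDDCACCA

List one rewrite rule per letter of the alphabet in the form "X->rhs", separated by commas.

A->DC, B->AC, C->BD, D->CA

  step 3 ⇒ step 4: DCBDBDDCBDDCACCACABDACCAACCACABD ⇒ CA·BD·AC·CA·AC·CA·CA·BD·AC·CA·CA·BD·DC·BD·BD·DC·BD·DC·AC·CA·DC·BD·BD·DC·DC·BD·BD·DC·BD·DC·AC·CA
    A ↦ DC
    B ↦ AC
    C ↦ BD
    D ↦ CA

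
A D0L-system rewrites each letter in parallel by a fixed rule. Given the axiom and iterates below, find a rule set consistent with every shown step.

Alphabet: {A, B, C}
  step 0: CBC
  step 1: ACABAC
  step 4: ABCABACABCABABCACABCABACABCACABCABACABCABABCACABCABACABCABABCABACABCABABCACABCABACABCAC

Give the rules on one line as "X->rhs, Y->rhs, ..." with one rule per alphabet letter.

  step 0 ⇒ step 1: CBC ⇒ AC·AB·AC
    B ↦ AB
    C ↦ AC
    A ↦ ABC  (constrained at step 1)

A->ABC, B->AB, C->AC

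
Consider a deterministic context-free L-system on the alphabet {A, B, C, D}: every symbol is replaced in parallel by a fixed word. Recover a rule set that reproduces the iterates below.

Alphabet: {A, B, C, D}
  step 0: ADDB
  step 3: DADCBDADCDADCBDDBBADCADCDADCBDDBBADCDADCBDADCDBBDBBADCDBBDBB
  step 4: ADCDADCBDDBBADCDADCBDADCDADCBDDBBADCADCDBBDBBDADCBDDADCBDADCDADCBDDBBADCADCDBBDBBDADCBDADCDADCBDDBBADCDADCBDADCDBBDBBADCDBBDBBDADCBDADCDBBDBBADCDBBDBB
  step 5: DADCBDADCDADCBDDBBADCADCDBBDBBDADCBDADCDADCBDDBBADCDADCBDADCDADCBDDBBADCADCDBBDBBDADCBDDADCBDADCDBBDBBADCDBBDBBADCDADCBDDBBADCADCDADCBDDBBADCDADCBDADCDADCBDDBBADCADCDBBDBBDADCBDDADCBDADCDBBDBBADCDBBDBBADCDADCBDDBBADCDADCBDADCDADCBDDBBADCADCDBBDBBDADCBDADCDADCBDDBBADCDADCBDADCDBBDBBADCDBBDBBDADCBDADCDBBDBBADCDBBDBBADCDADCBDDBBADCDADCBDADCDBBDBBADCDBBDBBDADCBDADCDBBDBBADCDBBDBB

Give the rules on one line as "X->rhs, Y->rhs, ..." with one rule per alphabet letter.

  step 4 ⇒ step 5: ADCDADCBDDBBADCDADCBDADCDADCBDDBBADCADCDBBDBBDADCBDDADCBDADCDADCBDDBBADCADCDBBDBBDADCBDADCDADCBDDBBADCDADCBDADCDBBDBBADCDBBDBBDADCBDADCDBBDBBADCDBBDBB ⇒ D·ADC·BD·ADC·D·ADC·BD·DBB·ADC·ADC·DBB·DBB·D·ADC·BD·ADC·D·ADC·BD·DBB·ADC·D·ADC·BD·ADC·D·ADC·BD·DBB·ADC·ADC·DBB·DBB·D·ADC·BD·D·ADC·BD·ADC·DBB·DBB·ADC·DBB·DBB·ADC·D·ADC·BD·DBB·ADC·ADC·D·ADC·BD·DBB·ADC·D·ADC·BD·ADC·D·ADC·BD·DBB·ADC·ADC·DBB·DBB·D·ADC·BD·D·ADC·BD·ADC·DBB·DBB·ADC·DBB·DBB·ADC·D·ADC·BD·DBB·ADC·D·ADC·BD·ADC·D·ADC·BD·DBB·ADC·ADC·DBB·DBB·D·ADC·BD·ADC·D·ADC·BD·DBB·ADC·D·ADC·BD·ADC·DBB·DBB·ADC·DBB·DBB·D·ADC·BD·ADC·DBB·DBB·ADC·DBB·DBB·ADC·D·ADC·BD·DBB·ADC·D·ADC·BD·ADC·DBB·DBB·ADC·DBB·DBB·D·ADC·BD·ADC·DBB·DBB·ADC·DBB·DBB
    A ↦ D
    B ↦ DBB
    C ↦ BD
    D ↦ ADC

A->D, B->DBB, C->BD, D->ADC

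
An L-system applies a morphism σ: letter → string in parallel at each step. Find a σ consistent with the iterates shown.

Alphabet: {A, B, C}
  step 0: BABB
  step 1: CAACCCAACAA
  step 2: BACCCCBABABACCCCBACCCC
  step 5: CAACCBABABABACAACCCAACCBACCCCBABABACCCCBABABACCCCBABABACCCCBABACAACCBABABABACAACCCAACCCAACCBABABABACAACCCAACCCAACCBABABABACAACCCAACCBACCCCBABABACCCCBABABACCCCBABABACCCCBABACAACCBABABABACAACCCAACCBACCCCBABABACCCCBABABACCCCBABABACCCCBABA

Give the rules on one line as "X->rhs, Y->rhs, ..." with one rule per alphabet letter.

  step 1 ⇒ step 2: CAACCCAACAA ⇒ BA·CC·CC·BA·BA·BA·CC·CC·BA·CC·CC
    A ↦ CC
    C ↦ BA
  step 0 ⇒ step 1: BABB ⇒ CAA·CC·CAA·CAA
    B ↦ CAA

A->CC, B->CAA, C->BA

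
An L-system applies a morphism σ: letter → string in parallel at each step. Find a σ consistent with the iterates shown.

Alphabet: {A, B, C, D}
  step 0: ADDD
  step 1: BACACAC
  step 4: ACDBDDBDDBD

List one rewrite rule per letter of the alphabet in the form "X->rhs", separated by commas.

A->B, B->C, C->D, D->AC

  step 0 ⇒ step 1: ADDD ⇒ B·AC·AC·AC
    A ↦ B
    D ↦ AC
    B ↦ C  (constrained at step 1)
    C ↦ D  (constrained at step 1)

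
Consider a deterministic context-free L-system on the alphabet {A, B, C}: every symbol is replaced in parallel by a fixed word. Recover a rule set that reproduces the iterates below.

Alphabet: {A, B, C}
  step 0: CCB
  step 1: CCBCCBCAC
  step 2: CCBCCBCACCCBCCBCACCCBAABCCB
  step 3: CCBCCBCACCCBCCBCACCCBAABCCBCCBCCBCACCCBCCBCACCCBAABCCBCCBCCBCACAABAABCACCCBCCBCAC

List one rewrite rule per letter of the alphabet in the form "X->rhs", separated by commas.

  step 2 ⇒ step 3: CCBCCBCACCCBCCBCACCCBAABCCB ⇒ CCB·CCB·CAC·CCB·CCB·CAC·CCB·AAB·CCB·CCB·CCB·CAC·CCB·CCB·CAC·CCB·AAB·CCB·CCB·CCB·CAC·AAB·AAB·CAC·CCB·CCB·CAC
    A ↦ AAB
    B ↦ CAC
    C ↦ CCB

A->AAB, B->CAC, C->CCB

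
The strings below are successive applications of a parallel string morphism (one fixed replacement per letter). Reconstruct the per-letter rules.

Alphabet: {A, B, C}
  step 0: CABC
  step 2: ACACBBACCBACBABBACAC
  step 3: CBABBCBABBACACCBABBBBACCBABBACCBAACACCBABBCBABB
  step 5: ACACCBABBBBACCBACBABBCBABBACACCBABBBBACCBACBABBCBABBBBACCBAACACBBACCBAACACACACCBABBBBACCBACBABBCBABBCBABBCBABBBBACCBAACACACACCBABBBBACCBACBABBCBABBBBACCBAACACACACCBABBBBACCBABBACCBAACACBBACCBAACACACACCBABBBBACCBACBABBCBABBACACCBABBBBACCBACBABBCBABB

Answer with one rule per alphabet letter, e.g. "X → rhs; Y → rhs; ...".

A->CBA, B->AC, C->BB

  step 2 ⇒ step 3: ACACBBACCBACBABBACAC ⇒ CBA·BB·CBA·BB·AC·AC·CBA·BB·BB·AC·CBA·BB·AC·CBA·AC·AC·CBA·BB·CBA·BB
    A ↦ CBA
    B ↦ AC
    C ↦ BB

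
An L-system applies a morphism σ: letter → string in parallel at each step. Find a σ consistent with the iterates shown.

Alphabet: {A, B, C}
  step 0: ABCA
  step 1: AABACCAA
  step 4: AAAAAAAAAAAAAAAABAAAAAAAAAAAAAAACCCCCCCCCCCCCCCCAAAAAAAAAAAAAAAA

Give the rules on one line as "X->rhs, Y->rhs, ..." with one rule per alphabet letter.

A->AA, B->BA, C->CC

  step 0 ⇒ step 1: ABCA ⇒ AA·BA·CC·AA
    A ↦ AA
    B ↦ BA
    C ↦ CC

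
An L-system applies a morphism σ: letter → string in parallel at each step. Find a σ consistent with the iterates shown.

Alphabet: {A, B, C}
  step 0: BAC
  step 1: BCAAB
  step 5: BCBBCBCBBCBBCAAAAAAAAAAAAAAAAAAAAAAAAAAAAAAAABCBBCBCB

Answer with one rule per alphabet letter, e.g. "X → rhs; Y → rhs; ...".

A->AA, B->BC, C->B

  step 0 ⇒ step 1: BAC ⇒ BC·AA·B
    A ↦ AA
    B ↦ BC
    C ↦ B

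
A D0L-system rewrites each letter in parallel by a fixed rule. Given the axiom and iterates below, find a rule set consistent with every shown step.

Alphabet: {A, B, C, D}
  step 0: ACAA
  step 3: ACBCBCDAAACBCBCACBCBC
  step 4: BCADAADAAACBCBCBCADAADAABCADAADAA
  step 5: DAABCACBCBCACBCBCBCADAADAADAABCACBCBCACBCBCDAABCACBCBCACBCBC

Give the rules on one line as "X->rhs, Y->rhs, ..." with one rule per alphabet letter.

  step 4 ⇒ step 5: BCADAADAAACBCBCBCADAADAABCADAADAA ⇒ DA·A·BC·AC·BC·BC·AC·BC·BC·BC·A·DA·A·DA·A·DA·A·BC·AC·BC·BC·AC·BC·BC·DA·A·BC·AC·BC·BC·AC·BC·BC
    A ↦ BC
    B ↦ DA
    C ↦ A
    D ↦ AC

A->BC, B->DA, C->A, D->AC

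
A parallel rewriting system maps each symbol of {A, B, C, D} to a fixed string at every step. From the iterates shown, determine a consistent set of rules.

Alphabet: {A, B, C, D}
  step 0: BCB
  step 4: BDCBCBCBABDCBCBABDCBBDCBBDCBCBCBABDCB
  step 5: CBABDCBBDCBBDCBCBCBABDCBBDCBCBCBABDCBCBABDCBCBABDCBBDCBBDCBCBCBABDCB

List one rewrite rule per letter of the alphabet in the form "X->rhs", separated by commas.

A->CB, B->CB, C->BD, D->A

  step 4 ⇒ step 5: BDCBCBCBABDCBCBABDCBBDCBBDCBCBCBABDCB ⇒ CB·A·BD·CB·BD·CB·BD·CB·CB·CB·A·BD·CB·BD·CB·CB·CB·A·BD·CB·CB·A·BD·CB·CB·A·BD·CB·BD·CB·BD·CB·CB·CB·A·BD·CB
    A ↦ CB
    B ↦ CB
    C ↦ BD
    D ↦ A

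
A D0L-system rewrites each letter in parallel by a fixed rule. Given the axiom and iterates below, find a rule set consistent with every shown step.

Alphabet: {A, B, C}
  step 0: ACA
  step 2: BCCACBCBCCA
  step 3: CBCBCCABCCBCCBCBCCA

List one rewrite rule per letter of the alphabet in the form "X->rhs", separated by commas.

A->CA, B->C, C->BC

  step 2 ⇒ step 3: BCCACBCBCCA ⇒ C·BC·BC·CA·BC·C·BC·C·BC·BC·CA
    A ↦ CA
    B ↦ C
    C ↦ BC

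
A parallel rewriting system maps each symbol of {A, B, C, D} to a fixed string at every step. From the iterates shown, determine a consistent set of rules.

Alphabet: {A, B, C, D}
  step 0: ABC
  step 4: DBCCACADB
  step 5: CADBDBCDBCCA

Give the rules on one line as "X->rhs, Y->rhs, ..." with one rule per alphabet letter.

A->C, B->A, C->DB, D->C

  step 4 ⇒ step 5: DBCCACADB ⇒ C·A·DB·DB·C·DB·C·C·A
    A ↦ C
    B ↦ A
    C ↦ DB
    D ↦ C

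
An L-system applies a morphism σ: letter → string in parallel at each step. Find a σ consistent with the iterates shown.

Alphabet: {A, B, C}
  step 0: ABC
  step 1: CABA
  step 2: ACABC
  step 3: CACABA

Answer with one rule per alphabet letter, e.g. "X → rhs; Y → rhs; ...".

A->C, B->AB, C->A

  step 2 ⇒ step 3: ACABC ⇒ C·A·C·AB·A
    A ↦ C
    B ↦ AB
    C ↦ A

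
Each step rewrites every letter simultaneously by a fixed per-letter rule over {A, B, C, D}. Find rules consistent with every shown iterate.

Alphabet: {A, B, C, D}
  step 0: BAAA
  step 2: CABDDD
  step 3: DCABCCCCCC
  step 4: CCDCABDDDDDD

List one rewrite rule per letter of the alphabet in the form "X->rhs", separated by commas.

  step 3 ⇒ step 4: DCABCCCCCC ⇒ CC·D·C·AB·D·D·D·D·D·D
    A ↦ C
    B ↦ AB
    C ↦ D
    D ↦ CC

A->C, B->AB, C->D, D->CC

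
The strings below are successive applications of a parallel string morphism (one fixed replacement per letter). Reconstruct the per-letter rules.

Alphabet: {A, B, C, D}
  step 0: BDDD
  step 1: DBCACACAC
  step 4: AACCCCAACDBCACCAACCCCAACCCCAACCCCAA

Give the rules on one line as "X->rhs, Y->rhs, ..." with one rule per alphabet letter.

A->CC, B->DBC, C->A, D->AC

  step 0 ⇒ step 1: BDDD ⇒ DBC·AC·AC·AC
    B ↦ DBC
    D ↦ AC
    A ↦ CC  (constrained at step 1)
    C ↦ A  (constrained at step 1)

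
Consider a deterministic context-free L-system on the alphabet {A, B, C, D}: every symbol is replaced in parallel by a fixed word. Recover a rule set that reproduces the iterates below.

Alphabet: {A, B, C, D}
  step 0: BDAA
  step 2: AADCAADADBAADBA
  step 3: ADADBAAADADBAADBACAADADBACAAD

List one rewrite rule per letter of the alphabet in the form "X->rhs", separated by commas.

A->AD, B->CA, C->A, D->BA

  step 2 ⇒ step 3: AADCAADADBAADBA ⇒ AD·AD·BA·A·AD·AD·BA·AD·BA·CA·AD·AD·BA·CA·AD
    A ↦ AD
    B ↦ CA
    C ↦ A
    D ↦ BA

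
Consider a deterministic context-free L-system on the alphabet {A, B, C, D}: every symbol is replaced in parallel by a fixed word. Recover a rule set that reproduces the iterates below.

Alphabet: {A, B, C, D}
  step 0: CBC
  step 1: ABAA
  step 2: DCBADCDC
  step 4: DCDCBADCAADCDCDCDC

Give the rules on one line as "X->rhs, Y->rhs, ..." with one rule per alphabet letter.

A->DC, B->BA, C->A, D->A

  step 1 ⇒ step 2: ABAA ⇒ DC·BA·DC·DC
    A ↦ DC
    B ↦ BA
  step 0 ⇒ step 1: CBC ⇒ A·BA·A
    C ↦ A
    D ↦ A  (constrained at step 2)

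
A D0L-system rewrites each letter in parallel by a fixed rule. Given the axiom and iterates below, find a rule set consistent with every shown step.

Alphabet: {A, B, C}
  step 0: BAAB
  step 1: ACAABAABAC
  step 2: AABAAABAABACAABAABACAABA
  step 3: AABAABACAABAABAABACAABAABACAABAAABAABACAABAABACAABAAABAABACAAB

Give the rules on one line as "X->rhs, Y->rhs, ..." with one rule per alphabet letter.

A->AAB, B->AC, C->A

  step 2 ⇒ step 3: AABAAABAABACAABAABACAABA ⇒ AAB·AAB·AC·AAB·AAB·AAB·AC·AAB·AAB·AC·AAB·A·AAB·AAB·AC·AAB·AAB·AC·AAB·A·AAB·AAB·AC·AAB
    A ↦ AAB
    B ↦ AC
    C ↦ A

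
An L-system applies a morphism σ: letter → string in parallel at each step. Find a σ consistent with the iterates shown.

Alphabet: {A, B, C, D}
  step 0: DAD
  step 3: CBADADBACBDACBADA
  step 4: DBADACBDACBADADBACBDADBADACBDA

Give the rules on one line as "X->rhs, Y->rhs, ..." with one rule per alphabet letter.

  step 3 ⇒ step 4: CBADADBACBDACBADA ⇒ DB·A·DA·CB·DA·CB·A·DA·DB·A·CB·DA·DB·A·DA·CB·DA
    A ↦ DA
    B ↦ A
    C ↦ DB
    D ↦ CB

A->DA, B->A, C->DB, D->CB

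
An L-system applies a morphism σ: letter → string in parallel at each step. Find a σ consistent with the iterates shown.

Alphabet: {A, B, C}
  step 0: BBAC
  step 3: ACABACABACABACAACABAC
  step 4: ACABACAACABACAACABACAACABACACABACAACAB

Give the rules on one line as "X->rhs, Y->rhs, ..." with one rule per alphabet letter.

A->AC, B->A, C->AB

  step 3 ⇒ step 4: ACABACABACABACAACABAC ⇒ AC·AB·AC·A·AC·AB·AC·A·AC·AB·AC·A·AC·AB·AC·AC·AB·AC·A·AC·AB
    A ↦ AC
    B ↦ A
    C ↦ AB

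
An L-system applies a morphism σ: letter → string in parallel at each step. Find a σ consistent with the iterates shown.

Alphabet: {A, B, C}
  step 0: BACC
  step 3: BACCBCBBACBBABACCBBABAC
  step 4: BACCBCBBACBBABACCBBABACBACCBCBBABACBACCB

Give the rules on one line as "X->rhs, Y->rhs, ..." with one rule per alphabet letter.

A->C, B->BA, C->CB

  step 3 ⇒ step 4: BACCBCBBACBBABACCBBABAC ⇒ BA·C·CB·CB·BA·CB·BA·BA·C·CB·BA·BA·C·BA·C·CB·CB·BA·BA·C·BA·C·CB
    A ↦ C
    B ↦ BA
    C ↦ CB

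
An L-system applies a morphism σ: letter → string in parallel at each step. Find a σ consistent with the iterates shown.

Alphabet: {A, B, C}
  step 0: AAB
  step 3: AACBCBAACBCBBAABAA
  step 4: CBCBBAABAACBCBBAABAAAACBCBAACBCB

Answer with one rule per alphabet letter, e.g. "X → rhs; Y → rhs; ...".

  step 3 ⇒ step 4: AACBCBAACBCBBAABAA ⇒ CB·CB·B·AA·B·AA·CB·CB·B·AA·B·AA·AA·CB·CB·AA·CB·CB
    A ↦ CB
    B ↦ AA
    C ↦ B

A->CB, B->AA, C->B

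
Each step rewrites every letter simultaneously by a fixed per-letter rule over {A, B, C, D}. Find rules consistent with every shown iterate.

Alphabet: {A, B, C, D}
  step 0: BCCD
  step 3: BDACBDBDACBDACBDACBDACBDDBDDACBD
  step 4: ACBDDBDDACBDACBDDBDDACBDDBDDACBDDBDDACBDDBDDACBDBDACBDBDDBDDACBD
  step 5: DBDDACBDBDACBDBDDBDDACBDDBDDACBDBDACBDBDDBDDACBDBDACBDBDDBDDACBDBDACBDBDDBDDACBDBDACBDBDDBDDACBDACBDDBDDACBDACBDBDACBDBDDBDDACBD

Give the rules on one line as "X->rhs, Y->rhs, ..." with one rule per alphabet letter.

A->DB, B->AC, C->DD, D->BD

  step 4 ⇒ step 5: ACBDDBDDACBDACBDDBDDACBDDBDDACBDDBDDACBDDBDDACBDBDACBDBDDBDDACBD ⇒ DB·DD·AC·BD·BD·AC·BD·BD·DB·DD·AC·BD·DB·DD·AC·BD·BD·AC·BD·BD·DB·DD·AC·BD·BD·AC·BD·BD·DB·DD·AC·BD·BD·AC·BD·BD·DB·DD·AC·BD·BD·AC·BD·BD·DB·DD·AC·BD·AC·BD·DB·DD·AC·BD·AC·BD·BD·AC·BD·BD·DB·DD·AC·BD
    A ↦ DB
    B ↦ AC
    C ↦ DD
    D ↦ BD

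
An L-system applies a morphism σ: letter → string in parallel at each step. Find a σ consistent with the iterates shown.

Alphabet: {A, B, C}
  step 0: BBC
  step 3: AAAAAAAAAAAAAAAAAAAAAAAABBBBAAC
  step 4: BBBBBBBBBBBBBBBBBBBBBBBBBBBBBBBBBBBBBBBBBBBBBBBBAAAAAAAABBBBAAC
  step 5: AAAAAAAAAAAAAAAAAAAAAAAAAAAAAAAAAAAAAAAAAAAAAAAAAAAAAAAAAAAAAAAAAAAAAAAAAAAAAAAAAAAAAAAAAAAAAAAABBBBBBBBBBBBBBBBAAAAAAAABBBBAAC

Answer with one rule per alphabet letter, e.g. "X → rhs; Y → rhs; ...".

A->BB, B->AA, C->AAC

  step 4 ⇒ step 5: BBBBBBBBBBBBBBBBBBBBBBBBBBBBBBBBBBBBBBBBBBBBBBBBAAAAAAAABBBBAAC ⇒ AA·AA·AA·AA·AA·AA·AA·AA·AA·AA·AA·AA·AA·AA·AA·AA·AA·AA·AA·AA·AA·AA·AA·AA·AA·AA·AA·AA·AA·AA·AA·AA·AA·AA·AA·AA·AA·AA·AA·AA·AA·AA·AA·AA·AA·AA·AA·AA·BB·BB·BB·BB·BB·BB·BB·BB·AA·AA·AA·AA·BB·BB·AAC
    A ↦ BB
    B ↦ AA
    C ↦ AAC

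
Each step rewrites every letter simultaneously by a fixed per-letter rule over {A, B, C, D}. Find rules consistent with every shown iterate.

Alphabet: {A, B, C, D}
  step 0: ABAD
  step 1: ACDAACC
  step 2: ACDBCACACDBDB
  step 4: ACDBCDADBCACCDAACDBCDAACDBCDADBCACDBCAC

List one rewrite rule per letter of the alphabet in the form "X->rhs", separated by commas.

  step 1 ⇒ step 2: ACDAACC ⇒ AC·DB·C·AC·AC·DB·DB
    A ↦ AC
    C ↦ DB
    D ↦ C
  step 0 ⇒ step 1: ABAD ⇒ AC·DA·AC·C
    B ↦ DA

A->AC, B->DA, C->DB, D->C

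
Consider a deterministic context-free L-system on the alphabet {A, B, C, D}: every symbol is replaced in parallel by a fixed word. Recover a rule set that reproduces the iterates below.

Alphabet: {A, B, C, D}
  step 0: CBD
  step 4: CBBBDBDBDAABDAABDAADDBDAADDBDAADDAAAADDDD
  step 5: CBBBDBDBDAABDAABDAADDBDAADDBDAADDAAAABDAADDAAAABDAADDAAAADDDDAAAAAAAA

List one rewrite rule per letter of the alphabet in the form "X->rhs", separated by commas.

A->D, B->BD, C->CBB, D->AA

  step 4 ⇒ step 5: CBBBDBDBDAABDAABDAADDBDAADDBDAADDAAAADDDD ⇒ CBB·BD·BD·BD·AA·BD·AA·BD·AA·D·D·BD·AA·D·D·BD·AA·D·D·AA·AA·BD·AA·D·D·AA·AA·BD·AA·D·D·AA·AA·D·D·D·D·AA·AA·AA·AA
    A ↦ D
    B ↦ BD
    C ↦ CBB
    D ↦ AA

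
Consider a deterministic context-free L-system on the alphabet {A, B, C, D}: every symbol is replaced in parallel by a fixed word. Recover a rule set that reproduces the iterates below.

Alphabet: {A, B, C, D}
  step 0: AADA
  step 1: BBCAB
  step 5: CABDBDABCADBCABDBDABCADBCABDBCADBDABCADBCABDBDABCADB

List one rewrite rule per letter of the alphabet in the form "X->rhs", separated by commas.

A->B, B->DB, C->DA, D->CA

  step 0 ⇒ step 1: AADA ⇒ B·B·CA·B
    A ↦ B
    D ↦ CA
    B ↦ DB  (constrained at step 1)
    C ↦ DA  (constrained at step 1)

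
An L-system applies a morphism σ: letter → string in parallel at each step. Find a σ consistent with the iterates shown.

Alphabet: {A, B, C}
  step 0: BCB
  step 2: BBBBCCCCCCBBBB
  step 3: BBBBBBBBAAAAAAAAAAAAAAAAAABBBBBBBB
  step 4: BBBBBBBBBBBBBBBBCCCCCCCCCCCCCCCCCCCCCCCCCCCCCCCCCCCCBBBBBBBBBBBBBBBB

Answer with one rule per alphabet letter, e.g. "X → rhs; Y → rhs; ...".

A->CC, B->BB, C->AAA

  step 3 ⇒ step 4: BBBBBBBBAAAAAAAAAAAAAAAAAABBBBBBBB ⇒ BB·BB·BB·BB·BB·BB·BB·BB·CC·CC·CC·CC·CC·CC·CC·CC·CC·CC·CC·CC·CC·CC·CC·CC·CC·CC·BB·BB·BB·BB·BB·BB·BB·BB
    A ↦ CC
    B ↦ BB
  step 2 ⇒ step 3: BBBBCCCCCCBBBB ⇒ BB·BB·BB·BB·AAA·AAA·AAA·AAA·AAA·AAA·BB·BB·BB·BB
    C ↦ AAA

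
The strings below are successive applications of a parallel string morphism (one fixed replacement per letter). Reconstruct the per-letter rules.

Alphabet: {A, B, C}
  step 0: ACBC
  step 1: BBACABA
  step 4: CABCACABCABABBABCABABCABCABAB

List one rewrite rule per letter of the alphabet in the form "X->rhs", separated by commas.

A->B, B->CA, C->BA

  step 0 ⇒ step 1: ACBC ⇒ B·BA·CA·BA
    A ↦ B
    B ↦ CA
    C ↦ BA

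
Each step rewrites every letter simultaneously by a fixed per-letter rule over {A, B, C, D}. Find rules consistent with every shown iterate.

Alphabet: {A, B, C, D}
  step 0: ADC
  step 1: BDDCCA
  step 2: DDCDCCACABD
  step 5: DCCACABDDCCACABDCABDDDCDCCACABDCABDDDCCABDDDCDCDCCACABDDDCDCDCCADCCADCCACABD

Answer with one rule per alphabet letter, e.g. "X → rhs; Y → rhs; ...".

A->BD, B->D, C->CA, D->DC

  step 1 ⇒ step 2: BDDCCA ⇒ D·DC·DC·CA·CA·BD
    A ↦ BD
    B ↦ D
    C ↦ CA
    D ↦ DC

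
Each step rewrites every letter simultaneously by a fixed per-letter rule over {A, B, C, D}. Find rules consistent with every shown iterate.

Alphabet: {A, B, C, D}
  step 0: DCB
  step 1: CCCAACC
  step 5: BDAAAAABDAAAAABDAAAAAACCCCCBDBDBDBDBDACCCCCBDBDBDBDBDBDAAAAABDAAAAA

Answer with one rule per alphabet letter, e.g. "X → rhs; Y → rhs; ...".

A->BD, B->ACC, C->A, D->CCC

  step 0 ⇒ step 1: DCB ⇒ CCC·A·ACC
    B ↦ ACC
    C ↦ A
    D ↦ CCC
    A ↦ BD  (constrained at step 1)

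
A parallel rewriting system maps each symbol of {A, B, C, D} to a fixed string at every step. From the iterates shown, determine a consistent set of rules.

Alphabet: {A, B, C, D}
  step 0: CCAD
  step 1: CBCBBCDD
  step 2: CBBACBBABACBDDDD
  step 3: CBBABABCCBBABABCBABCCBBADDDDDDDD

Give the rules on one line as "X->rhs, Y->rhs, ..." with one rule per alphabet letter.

A->BC, B->BA, C->CB, D->DD

  step 2 ⇒ step 3: CBBACBBABACBDDDD ⇒ CB·BA·BA·BC·CB·BA·BA·BC·BA·BC·CB·BA·DD·DD·DD·DD
    A ↦ BC
    B ↦ BA
    C ↦ CB
    D ↦ DD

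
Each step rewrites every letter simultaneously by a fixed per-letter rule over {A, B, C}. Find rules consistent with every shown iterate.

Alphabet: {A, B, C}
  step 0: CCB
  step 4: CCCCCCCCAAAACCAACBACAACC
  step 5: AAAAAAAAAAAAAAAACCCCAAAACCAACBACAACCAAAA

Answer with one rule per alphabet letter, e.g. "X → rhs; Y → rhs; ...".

A->C, B->CBA, C->AA

  step 4 ⇒ step 5: CCCCCCCCAAAACCAACBACAACC ⇒ AA·AA·AA·AA·AA·AA·AA·AA·C·C·C·C·AA·AA·C·C·AA·CBA·C·AA·C·C·AA·AA
    A ↦ C
    B ↦ CBA
    C ↦ AA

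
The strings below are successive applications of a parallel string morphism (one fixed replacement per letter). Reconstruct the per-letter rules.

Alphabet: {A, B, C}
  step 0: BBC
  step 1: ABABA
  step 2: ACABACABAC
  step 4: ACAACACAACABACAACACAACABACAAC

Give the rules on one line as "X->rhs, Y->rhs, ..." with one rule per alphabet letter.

  step 1 ⇒ step 2: ABABA ⇒ AC·AB·AC·AB·AC
    A ↦ AC
    B ↦ AB
  step 0 ⇒ step 1: BBC ⇒ AB·AB·A
    C ↦ A

A->AC, B->AB, C->A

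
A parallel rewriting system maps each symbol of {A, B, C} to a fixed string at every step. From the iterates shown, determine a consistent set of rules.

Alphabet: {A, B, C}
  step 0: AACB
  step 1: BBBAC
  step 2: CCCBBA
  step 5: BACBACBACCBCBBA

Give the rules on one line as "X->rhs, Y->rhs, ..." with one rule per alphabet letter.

  step 1 ⇒ step 2: BBBAC ⇒ C·C·C·B·BA
    A ↦ B
    B ↦ C
    C ↦ BA

A->B, B->C, C->BA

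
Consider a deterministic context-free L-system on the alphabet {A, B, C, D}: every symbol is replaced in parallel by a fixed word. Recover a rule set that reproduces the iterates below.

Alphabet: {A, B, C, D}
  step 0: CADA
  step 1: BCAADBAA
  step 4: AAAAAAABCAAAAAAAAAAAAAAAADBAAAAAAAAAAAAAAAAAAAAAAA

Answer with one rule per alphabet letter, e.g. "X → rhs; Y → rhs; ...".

  step 0 ⇒ step 1: CADA ⇒ BC·AA·DB·AA
    A ↦ AA
    C ↦ BC
    D ↦ DB
    B ↦ A  (constrained at step 1)

A->AA, B->A, C->BC, D->DB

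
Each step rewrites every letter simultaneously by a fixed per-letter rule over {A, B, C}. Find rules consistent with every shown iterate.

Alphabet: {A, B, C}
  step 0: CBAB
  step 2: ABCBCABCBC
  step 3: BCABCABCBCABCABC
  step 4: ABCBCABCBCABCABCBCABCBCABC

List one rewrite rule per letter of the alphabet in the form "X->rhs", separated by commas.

A->BC, B->A, C->BC

  step 3 ⇒ step 4: BCABCABCBCABCABC ⇒ A·BC·BC·A·BC·BC·A·BC·A·BC·BC·A·BC·BC·A·BC
    A ↦ BC
    B ↦ A
    C ↦ BC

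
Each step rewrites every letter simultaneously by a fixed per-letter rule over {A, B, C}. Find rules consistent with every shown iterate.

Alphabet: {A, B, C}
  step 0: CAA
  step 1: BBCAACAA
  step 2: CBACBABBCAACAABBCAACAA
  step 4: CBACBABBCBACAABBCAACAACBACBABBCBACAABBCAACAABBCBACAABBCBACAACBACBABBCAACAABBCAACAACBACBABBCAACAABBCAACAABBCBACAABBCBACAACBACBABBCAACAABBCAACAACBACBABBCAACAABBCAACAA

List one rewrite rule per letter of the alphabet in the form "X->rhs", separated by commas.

  step 1 ⇒ step 2: BBCAACAA ⇒ CBA·CBA·BB·CAA·CAA·BB·CAA·CAA
    A ↦ CAA
    B ↦ CBA
    C ↦ BB

A->CAA, B->CBA, C->BB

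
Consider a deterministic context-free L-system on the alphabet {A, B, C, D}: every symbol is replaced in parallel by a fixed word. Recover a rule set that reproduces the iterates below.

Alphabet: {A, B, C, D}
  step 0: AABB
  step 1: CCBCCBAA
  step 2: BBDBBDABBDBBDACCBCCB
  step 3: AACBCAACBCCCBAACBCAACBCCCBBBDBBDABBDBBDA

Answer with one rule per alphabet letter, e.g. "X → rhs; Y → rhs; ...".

  step 2 ⇒ step 3: BBDBBDABBDBBDACCBCCB ⇒ A·A·CBC·A·A·CBC·CCB·A·A·CBC·A·A·CBC·CCB·BBD·BBD·A·BBD·BBD·A
    A ↦ CCB
    B ↦ A
    C ↦ BBD
    D ↦ CBC

A->CCB, B->A, C->BBD, D->CBC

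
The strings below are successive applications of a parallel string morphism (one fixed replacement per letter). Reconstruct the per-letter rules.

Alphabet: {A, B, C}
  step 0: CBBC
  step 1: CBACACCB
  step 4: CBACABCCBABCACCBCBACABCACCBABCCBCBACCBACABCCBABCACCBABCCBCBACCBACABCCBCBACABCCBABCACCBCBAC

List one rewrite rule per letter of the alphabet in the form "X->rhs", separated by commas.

A->ABC, B->AC, C->CB

  step 0 ⇒ step 1: CBBC ⇒ CB·AC·AC·CB
    B ↦ AC
    C ↦ CB
    A ↦ ABC  (constrained at step 1)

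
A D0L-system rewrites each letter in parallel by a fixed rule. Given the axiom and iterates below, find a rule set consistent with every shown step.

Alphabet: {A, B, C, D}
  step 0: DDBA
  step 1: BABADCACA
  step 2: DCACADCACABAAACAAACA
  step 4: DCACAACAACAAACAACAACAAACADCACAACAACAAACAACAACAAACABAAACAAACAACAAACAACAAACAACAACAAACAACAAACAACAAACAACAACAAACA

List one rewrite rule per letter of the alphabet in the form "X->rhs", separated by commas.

  step 1 ⇒ step 2: BABADCACA ⇒ DC·ACA·DC·ACA·BA·A·ACA·A·ACA
    A ↦ ACA
    B ↦ DC
    C ↦ A
    D ↦ BA

A->ACA, B->DC, C->A, D->BA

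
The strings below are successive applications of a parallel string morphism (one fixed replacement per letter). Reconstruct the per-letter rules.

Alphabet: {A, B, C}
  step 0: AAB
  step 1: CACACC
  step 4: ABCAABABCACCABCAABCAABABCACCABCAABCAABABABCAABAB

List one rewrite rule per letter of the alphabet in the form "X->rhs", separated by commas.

A->CA, B->CC, C->AB

  step 0 ⇒ step 1: AAB ⇒ CA·CA·CC
    A ↦ CA
    B ↦ CC
    C ↦ AB  (constrained at step 1)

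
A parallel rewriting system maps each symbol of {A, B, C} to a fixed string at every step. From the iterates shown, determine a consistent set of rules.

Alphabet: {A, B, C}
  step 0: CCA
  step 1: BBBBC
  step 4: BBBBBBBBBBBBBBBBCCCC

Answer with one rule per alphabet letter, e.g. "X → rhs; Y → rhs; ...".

A->C, B->AA, C->BB

  step 0 ⇒ step 1: CCA ⇒ BB·BB·C
    A ↦ C
    C ↦ BB
    B ↦ AA  (constrained at step 1)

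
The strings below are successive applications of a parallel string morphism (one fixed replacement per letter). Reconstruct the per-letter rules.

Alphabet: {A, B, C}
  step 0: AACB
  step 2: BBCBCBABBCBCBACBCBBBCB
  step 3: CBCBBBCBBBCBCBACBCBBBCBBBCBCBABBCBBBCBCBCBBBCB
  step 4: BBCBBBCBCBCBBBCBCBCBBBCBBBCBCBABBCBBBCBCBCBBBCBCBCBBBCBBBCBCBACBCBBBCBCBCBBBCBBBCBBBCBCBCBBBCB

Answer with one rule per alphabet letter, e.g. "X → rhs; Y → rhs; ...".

A->CBA, B->CB, C->BB

  step 3 ⇒ step 4: CBCBBBCBBBCBCBACBCBBBCBBBCBCBABBCBBBCBCBCBBBCB ⇒ BB·CB·BB·CB·CB·CB·BB·CB·CB·CB·BB·CB·BB·CB·CBA·BB·CB·BB·CB·CB·CB·BB·CB·CB·CB·BB·CB·BB·CB·CBA·CB·CB·BB·CB·CB·CB·BB·CB·BB·CB·BB·CB·CB·CB·BB·CB
    A ↦ CBA
    B ↦ CB
    C ↦ BB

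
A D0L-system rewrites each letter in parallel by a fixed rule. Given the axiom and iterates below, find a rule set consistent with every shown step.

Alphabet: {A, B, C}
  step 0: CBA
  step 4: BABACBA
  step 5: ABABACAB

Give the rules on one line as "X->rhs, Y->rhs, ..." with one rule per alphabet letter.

  step 4 ⇒ step 5: BABACBA ⇒ A·B·A·B·AC·A·B
    A ↦ B
    B ↦ A
    C ↦ AC

A->B, B->A, C->AC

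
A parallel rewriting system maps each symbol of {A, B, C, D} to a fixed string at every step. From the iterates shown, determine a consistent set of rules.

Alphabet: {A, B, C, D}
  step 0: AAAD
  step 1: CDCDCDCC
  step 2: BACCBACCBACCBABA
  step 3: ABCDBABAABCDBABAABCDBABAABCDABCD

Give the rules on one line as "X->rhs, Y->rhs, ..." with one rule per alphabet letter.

  step 2 ⇒ step 3: BACCBACCBACCBABA ⇒ AB·CD·BA·BA·AB·CD·BA·BA·AB·CD·BA·BA·AB·CD·AB·CD
    A ↦ CD
    B ↦ AB
    C ↦ BA
  step 0 ⇒ step 1: AAAD ⇒ CD·CD·CD·CC
    D ↦ CC

A->CD, B->AB, C->BA, D->CC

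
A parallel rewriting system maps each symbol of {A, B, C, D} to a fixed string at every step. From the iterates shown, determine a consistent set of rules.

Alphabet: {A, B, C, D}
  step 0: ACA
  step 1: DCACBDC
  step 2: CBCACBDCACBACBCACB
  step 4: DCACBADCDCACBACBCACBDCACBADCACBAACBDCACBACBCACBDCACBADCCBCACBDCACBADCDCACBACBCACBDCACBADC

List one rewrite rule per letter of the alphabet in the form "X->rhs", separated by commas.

A->DC, B->A, C->ACB, D->CBC

  step 1 ⇒ step 2: DCACBDC ⇒ CBC·ACB·DC·ACB·A·CBC·ACB
    A ↦ DC
    B ↦ A
    C ↦ ACB
    D ↦ CBC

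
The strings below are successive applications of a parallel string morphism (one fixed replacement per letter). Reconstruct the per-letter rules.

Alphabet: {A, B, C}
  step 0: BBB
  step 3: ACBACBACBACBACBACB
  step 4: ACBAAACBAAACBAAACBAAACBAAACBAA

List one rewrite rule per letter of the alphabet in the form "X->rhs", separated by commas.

A->AC, B->AA, C->B

  step 3 ⇒ step 4: ACBACBACBACBACBACB ⇒ AC·B·AA·AC·B·AA·AC·B·AA·AC·B·AA·AC·B·AA·AC·B·AA
    A ↦ AC
    B ↦ AA
    C ↦ B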